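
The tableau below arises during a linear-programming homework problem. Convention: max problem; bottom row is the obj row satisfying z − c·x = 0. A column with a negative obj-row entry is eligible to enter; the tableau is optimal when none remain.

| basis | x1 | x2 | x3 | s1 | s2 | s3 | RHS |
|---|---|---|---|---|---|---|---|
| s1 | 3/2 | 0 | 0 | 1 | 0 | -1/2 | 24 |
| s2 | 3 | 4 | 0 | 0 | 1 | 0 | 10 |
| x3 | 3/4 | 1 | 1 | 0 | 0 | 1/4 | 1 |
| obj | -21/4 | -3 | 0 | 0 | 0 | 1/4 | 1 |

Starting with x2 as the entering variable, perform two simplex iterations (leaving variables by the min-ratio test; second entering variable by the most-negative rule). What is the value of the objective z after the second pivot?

8

Ratio test on column x2 — row 1: entry 0 ≤ 0; row 2: 10/4 = 5/2; row 3: 1/1 = 1. Minimum is 1 at row 3 (x3 leaves); pivot element 1.
Pivot on row 3; the obj-row RHS becomes 1 − (-3)·1 = 4.
Next entering variable (most negative obj-row entry -3): x1.
Ratio test on column x1 — row 1: 24/(3/2) = 16; row 2: entry 0 ≤ 0; row 3: 1/(3/4) = 4/3. Minimum is 4/3 at row 3 (x2 leaves); pivot element 3/4.
After the second pivot the obj-row RHS is 4 − (-3)·(4/3) = 8.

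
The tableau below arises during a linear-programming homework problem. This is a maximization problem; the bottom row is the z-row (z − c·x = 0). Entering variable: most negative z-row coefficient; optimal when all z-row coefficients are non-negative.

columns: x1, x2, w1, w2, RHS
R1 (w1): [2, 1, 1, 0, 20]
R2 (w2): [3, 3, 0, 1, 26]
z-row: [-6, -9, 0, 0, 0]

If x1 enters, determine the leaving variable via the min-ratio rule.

w2

Column x1 entries and ratios — w1: 20/2 = 10; w2: 26/3 = 26/3.
Smallest ratio is 26/3 in the row of w2, so w2 leaves.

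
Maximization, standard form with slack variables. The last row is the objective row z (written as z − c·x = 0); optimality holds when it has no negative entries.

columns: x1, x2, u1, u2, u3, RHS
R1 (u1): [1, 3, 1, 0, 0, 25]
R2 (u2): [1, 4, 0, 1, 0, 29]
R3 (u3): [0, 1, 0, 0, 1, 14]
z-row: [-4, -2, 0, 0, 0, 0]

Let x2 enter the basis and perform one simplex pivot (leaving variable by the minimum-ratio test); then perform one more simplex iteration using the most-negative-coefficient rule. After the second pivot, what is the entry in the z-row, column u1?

14

Ratio test on column x2 — row 1: 25/3 = 25/3; row 2: 29/4 = 29/4; row 3: 14/1 = 14. Minimum is 29/4 at row 2 (u2 leaves); pivot element 4.
Divide row 2 by 4; eliminate column x2 from the other rows.
Second iteration: most negative z-row entry is -7/2 in column x1, so x1 enters.
Ratio test on column x1 — row 1: (13/4)/(1/4) = 13; row 2: (29/4)/(1/4) = 29; row 3: entry -1/4 ≤ 0. Minimum is 13 at row 1 (u1 leaves); pivot element 1/4.
Divide row 1 by 1/4; eliminate column x1 from the other rows.
After both pivots, the entry at the z-row, column u1 is 14.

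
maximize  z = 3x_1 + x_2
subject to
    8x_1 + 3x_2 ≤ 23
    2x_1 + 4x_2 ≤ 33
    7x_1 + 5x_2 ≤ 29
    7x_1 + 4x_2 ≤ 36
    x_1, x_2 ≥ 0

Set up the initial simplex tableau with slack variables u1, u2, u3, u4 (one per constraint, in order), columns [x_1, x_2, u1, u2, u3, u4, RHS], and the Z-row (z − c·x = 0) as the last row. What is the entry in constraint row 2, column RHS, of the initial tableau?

33

The RHS of constraint 2 is b_2 = 33.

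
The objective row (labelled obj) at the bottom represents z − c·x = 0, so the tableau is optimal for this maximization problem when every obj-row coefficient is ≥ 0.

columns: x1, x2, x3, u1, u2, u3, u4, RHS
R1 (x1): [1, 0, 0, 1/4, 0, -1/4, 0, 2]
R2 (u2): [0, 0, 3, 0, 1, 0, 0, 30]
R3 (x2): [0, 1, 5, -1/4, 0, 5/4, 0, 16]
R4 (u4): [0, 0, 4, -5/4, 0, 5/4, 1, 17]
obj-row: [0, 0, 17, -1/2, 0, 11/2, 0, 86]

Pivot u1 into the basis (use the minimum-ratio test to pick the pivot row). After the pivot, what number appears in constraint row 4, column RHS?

27

Ratio test on column u1 — row 1: 2/(1/4) = 8; row 2: entry 0 ≤ 0; row 3: entry -1/4 ≤ 0; row 4: entry -5/4 ≤ 0. Minimum is 8 at row 1 (x1 leaves); pivot element 1/4.
Divide row 1 by 1/4; eliminate column u1 from the other rows.
Row 4 update in column RHS: 17 − (-5/4)·8 = 27.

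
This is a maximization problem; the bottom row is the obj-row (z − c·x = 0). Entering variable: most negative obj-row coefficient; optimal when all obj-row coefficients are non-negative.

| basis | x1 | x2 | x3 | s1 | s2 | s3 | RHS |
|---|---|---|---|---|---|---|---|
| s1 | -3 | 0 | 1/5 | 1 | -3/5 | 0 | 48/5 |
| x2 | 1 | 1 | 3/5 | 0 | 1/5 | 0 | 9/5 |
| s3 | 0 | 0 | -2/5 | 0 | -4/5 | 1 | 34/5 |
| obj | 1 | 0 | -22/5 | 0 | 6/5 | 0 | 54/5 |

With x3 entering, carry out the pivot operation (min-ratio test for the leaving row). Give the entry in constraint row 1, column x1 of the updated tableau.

Ratio test on column x3 — row 1: (48/5)/(1/5) = 48; row 2: (9/5)/(3/5) = 3; row 3: entry -2/5 ≤ 0. Minimum is 3 at row 2 (x2 leaves); pivot element 3/5.
Divide row 2 by 3/5; eliminate column x3 from the other rows.
Row 1 update in column x1: -3 − (1/5)·(5/3) = -10/3.

-10/3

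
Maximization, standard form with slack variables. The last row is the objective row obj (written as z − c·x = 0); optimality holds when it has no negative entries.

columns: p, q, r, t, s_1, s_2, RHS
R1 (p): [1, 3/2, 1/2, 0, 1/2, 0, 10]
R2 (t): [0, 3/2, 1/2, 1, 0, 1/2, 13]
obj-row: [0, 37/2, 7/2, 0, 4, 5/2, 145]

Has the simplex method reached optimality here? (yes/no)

Every obj-row coefficient is ≥ 0, so the tableau is optimal.

yes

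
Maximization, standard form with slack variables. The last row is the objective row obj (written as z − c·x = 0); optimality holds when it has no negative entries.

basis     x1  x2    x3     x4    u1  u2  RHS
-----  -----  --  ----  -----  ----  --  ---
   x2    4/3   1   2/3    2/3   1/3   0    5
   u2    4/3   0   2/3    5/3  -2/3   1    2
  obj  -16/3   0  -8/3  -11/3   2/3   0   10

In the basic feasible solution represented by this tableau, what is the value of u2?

u2 is basic (row 2); its value is the RHS of that row, 2.

2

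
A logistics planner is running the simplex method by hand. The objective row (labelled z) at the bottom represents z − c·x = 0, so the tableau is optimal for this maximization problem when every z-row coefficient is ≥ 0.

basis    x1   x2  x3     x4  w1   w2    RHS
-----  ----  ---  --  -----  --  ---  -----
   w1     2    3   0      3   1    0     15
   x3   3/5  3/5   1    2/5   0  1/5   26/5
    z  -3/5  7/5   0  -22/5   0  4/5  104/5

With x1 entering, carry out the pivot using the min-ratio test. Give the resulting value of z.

253/10

Ratio test on column x1 — row 1: 15/2 = 15/2; row 2: (26/5)/(3/5) = 26/3. Minimum is 15/2 at row 1 (w1 leaves); pivot element 2.
Pivot on row 1; the z-row RHS becomes 104/5 − (-3/5)·(15/2) = 253/10.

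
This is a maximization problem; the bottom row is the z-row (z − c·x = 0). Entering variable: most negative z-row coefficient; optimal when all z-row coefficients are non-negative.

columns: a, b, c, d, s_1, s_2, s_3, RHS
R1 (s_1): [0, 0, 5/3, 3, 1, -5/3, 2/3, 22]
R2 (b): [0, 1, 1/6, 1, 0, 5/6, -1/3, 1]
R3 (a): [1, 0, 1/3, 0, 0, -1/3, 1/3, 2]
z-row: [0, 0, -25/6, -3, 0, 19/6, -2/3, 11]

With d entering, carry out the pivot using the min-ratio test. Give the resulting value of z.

14

Ratio test on column d — row 1: 22/3 = 22/3; row 2: 1/1 = 1; row 3: entry 0 ≤ 0. Minimum is 1 at row 2 (b leaves); pivot element 1.
Pivot on row 2; the z-row RHS becomes 11 − (-3)·1 = 14.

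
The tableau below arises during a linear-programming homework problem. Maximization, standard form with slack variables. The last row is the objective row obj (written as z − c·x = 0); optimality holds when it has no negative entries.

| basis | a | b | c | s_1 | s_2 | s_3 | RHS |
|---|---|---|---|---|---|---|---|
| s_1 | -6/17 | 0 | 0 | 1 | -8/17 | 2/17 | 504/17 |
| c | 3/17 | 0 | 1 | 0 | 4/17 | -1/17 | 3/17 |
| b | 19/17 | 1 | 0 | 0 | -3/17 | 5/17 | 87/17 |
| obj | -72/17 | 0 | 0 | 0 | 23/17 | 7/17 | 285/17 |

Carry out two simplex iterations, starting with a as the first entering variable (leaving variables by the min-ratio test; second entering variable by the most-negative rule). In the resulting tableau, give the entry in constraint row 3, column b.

3/2

Ratio test on column a — row 1: entry -6/17 ≤ 0; row 2: (3/17)/(3/17) = 1; row 3: (87/17)/(19/17) = 87/19. Minimum is 1 at row 2 (c leaves); pivot element 3/17.
Divide row 2 by 3/17; eliminate column a from the other rows.
Second iteration: most negative obj-row entry is -1 in column s_3, so s_3 enters.
Ratio test on column s_3 — row 1: entry 0 ≤ 0; row 2: entry -1/3 ≤ 0; row 3: 4/(2/3) = 6. Minimum is 6 at row 3 (b leaves); pivot element 2/3.
Divide row 3 by 2/3; eliminate column s_3 from the other rows.
After both pivots, the entry at constraint row 3, column b is 3/2.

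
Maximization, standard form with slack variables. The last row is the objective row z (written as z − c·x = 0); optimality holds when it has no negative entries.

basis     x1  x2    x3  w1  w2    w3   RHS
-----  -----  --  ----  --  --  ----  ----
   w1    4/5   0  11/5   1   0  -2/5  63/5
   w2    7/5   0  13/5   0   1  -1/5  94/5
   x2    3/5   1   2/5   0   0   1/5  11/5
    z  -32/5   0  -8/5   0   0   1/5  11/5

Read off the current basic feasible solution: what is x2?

x2 is basic (row 3); its value is the RHS of that row, 11/5.

11/5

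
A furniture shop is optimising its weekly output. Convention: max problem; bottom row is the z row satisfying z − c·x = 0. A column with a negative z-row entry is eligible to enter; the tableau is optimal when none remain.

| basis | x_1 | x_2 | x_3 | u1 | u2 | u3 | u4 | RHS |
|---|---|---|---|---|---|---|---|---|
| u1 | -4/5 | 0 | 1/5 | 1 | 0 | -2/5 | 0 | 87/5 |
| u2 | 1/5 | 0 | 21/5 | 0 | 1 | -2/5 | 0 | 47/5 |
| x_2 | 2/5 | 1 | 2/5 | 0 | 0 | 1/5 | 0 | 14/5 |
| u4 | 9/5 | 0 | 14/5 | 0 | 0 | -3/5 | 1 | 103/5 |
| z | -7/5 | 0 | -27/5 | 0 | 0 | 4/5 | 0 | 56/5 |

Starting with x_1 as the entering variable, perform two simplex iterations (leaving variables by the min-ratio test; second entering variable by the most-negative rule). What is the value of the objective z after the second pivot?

29

Ratio test on column x_1 — row 1: entry -4/5 ≤ 0; row 2: (47/5)/(1/5) = 47; row 3: (14/5)/(2/5) = 7; row 4: (103/5)/(9/5) = 103/9. Minimum is 7 at row 3 (x_2 leaves); pivot element 2/5.
Pivot on row 3; the z-row RHS becomes 56/5 − (-7/5)·7 = 21.
Next entering variable (most negative z-row entry -4): x_3.
Ratio test on column x_3 — row 1: 23/1 = 23; row 2: 8/4 = 2; row 3: 7/1 = 7; row 4: 8/1 = 8. Minimum is 2 at row 2 (u2 leaves); pivot element 4.
After the second pivot the z-row RHS is 21 − (-4)·2 = 29.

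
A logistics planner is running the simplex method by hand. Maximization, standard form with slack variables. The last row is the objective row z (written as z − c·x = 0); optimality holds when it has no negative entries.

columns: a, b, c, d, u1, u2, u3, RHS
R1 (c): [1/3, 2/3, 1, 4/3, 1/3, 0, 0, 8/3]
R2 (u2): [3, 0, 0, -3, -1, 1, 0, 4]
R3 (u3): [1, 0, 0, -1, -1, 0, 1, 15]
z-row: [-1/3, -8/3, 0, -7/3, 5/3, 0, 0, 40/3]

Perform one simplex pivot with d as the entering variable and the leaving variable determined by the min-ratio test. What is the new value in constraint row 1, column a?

1/4

Ratio test on column d — row 1: (8/3)/(4/3) = 2; row 2: entry -3 ≤ 0; row 3: entry -1 ≤ 0. Minimum is 2 at row 1 (c leaves); pivot element 4/3.
Divide row 1 by 4/3; eliminate column d from the other rows.
In the new row 1, the a entry is the old entry divided by the pivot: (1/3)/(4/3) = 1/4.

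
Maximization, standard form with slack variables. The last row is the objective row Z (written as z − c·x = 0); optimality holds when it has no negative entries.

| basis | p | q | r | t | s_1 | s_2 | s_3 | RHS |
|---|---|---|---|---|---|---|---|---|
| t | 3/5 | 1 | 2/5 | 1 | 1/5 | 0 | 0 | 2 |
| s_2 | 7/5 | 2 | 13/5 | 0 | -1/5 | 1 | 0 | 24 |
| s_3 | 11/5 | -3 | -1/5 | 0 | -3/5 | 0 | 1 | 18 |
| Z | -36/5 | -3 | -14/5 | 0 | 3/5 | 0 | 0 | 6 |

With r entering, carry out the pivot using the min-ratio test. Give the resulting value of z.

20

Ratio test on column r — row 1: 2/(2/5) = 5; row 2: 24/(13/5) = 120/13; row 3: entry -1/5 ≤ 0. Minimum is 5 at row 1 (t leaves); pivot element 2/5.
Pivot on row 1; the Z-row RHS becomes 6 − (-14/5)·5 = 20.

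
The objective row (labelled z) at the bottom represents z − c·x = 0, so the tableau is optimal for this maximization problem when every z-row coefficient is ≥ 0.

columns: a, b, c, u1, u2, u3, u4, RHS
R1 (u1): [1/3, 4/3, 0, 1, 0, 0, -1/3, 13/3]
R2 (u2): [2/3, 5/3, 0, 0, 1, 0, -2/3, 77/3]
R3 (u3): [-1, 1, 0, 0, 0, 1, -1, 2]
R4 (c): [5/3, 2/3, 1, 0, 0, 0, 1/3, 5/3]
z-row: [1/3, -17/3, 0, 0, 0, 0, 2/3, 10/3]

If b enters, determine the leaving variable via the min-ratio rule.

Column b entries and ratios — u1: (13/3)/(4/3) = 13/4; u2: (77/3)/(5/3) = 77/5; u3: 2/1 = 2; c: (5/3)/(2/3) = 5/2.
Smallest ratio is 2 in the row of u3, so u3 leaves.

u3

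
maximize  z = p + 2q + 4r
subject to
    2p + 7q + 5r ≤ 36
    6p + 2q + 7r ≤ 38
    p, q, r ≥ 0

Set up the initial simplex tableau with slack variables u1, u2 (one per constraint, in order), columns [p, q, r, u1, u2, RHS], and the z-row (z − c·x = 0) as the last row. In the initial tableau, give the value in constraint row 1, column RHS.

36

The RHS of constraint 1 is b_1 = 36.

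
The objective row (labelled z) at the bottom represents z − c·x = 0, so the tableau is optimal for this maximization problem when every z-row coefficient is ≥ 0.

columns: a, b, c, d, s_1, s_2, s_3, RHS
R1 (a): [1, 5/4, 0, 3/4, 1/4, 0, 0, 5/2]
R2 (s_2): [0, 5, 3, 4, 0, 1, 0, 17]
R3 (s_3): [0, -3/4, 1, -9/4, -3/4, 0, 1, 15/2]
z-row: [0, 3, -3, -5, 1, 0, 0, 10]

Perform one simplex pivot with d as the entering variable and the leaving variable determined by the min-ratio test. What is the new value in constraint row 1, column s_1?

Ratio test on column d — row 1: (5/2)/(3/4) = 10/3; row 2: 17/4 = 17/4; row 3: entry -9/4 ≤ 0. Minimum is 10/3 at row 1 (a leaves); pivot element 3/4.
Divide row 1 by 3/4; eliminate column d from the other rows.
In the new row 1, the s_1 entry is the old entry divided by the pivot: (1/4)/(3/4) = 1/3.

1/3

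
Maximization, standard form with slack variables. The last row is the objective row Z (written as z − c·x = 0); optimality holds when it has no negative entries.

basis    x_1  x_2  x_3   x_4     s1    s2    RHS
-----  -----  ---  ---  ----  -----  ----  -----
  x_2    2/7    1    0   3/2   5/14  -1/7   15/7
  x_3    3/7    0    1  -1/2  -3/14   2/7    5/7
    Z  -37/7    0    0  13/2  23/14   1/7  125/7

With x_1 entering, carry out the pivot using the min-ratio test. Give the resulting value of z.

Ratio test on column x_1 — row 1: (15/7)/(2/7) = 15/2; row 2: (5/7)/(3/7) = 5/3. Minimum is 5/3 at row 2 (x_3 leaves); pivot element 3/7.
Pivot on row 2; the Z-row RHS becomes 125/7 − (-37/7)·(5/3) = 80/3.

80/3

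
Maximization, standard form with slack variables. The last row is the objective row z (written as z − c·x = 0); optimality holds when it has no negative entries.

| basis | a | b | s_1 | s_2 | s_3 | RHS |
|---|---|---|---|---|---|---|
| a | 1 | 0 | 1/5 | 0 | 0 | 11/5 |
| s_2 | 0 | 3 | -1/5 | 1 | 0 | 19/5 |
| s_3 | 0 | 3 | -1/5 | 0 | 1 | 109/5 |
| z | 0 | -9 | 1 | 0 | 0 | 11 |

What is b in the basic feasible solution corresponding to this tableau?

0

b is not in the basis, so in the current basic feasible solution b = 0.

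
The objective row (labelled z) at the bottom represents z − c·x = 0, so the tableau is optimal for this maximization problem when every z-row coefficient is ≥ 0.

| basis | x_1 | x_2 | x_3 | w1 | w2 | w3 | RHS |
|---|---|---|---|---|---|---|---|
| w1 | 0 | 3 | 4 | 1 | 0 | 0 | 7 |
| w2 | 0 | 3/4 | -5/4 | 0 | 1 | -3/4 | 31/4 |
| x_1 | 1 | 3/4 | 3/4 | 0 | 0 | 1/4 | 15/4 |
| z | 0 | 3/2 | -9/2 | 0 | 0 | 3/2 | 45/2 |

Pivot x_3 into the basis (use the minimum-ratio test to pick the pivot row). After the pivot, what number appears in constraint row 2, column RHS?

Ratio test on column x_3 — row 1: 7/4 = 7/4; row 2: entry -5/4 ≤ 0; row 3: (15/4)/(3/4) = 5. Minimum is 7/4 at row 1 (w1 leaves); pivot element 4.
Divide row 1 by 4; eliminate column x_3 from the other rows.
Row 2 update in column RHS: 31/4 − (-5/4)·(7/4) = 159/16.

159/16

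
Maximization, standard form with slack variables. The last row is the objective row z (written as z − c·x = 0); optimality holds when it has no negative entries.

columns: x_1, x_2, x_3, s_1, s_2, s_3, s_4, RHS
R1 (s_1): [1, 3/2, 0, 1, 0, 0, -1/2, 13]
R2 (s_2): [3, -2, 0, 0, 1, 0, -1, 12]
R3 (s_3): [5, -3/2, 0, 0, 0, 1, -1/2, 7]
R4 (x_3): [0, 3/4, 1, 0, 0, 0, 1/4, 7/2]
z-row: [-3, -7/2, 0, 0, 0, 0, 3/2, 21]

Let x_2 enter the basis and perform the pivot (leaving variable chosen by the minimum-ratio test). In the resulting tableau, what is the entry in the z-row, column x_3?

14/3

Ratio test on column x_2 — row 1: 13/(3/2) = 26/3; row 2: entry -2 ≤ 0; row 3: entry -3/2 ≤ 0; row 4: (7/2)/(3/4) = 14/3. Minimum is 14/3 at row 4 (x_3 leaves); pivot element 3/4.
Divide row 4 by 3/4; eliminate column x_2 from the other rows.
z-row update in column x_3: 0 − (-7/2)·(4/3) = 14/3.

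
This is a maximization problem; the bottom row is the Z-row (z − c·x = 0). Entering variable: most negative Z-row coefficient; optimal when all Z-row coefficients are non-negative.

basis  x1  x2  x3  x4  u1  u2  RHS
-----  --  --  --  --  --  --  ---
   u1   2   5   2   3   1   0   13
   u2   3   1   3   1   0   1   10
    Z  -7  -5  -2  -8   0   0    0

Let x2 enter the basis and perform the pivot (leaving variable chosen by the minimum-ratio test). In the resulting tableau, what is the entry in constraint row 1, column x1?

Ratio test on column x2 — row 1: 13/5 = 13/5; row 2: 10/1 = 10. Minimum is 13/5 at row 1 (u1 leaves); pivot element 5.
Divide row 1 by 5; eliminate column x2 from the other rows.
In the new row 1, the x1 entry is the old entry divided by the pivot: 2/5 = 2/5.

2/5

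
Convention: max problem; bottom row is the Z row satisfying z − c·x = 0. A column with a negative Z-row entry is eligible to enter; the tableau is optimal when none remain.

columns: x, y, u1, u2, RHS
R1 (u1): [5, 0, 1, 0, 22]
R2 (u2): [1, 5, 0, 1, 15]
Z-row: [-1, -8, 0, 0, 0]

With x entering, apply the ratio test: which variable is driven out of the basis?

u1

Column x entries and ratios — u1: 22/5 = 22/5; u2: 15/1 = 15.
Smallest ratio is 22/5 in the row of u1, so u1 leaves.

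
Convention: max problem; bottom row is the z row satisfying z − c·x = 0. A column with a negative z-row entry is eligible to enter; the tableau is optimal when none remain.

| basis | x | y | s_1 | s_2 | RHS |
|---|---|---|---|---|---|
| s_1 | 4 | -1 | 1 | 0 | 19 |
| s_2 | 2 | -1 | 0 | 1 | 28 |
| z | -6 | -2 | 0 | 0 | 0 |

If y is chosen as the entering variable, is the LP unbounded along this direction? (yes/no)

Every constraint-row entry in column y is ≤ 0, so increasing y is unbounded.

yes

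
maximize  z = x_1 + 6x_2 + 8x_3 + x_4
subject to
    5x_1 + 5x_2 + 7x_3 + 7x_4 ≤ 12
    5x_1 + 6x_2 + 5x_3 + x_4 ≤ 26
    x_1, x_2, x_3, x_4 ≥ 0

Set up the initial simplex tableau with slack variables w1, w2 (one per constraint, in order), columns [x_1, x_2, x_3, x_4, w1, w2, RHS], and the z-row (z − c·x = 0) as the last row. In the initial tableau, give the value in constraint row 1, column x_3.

Constraint 1 has coefficient 7 on x_3.

7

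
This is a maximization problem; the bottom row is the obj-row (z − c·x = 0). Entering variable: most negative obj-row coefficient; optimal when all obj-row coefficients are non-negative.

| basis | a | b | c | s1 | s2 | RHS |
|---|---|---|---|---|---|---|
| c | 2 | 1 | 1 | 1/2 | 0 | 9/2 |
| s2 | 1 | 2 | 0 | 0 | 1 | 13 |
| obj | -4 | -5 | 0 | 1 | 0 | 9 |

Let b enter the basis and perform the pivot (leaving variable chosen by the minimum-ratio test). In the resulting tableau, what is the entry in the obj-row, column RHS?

Ratio test on column b — row 1: (9/2)/1 = 9/2; row 2: 13/2 = 13/2. Minimum is 9/2 at row 1 (c leaves); pivot element 1.
Divide row 1 by 1; eliminate column b from the other rows.
obj-row update in column RHS: 9 − (-5)·(9/2) = 63/2.

63/2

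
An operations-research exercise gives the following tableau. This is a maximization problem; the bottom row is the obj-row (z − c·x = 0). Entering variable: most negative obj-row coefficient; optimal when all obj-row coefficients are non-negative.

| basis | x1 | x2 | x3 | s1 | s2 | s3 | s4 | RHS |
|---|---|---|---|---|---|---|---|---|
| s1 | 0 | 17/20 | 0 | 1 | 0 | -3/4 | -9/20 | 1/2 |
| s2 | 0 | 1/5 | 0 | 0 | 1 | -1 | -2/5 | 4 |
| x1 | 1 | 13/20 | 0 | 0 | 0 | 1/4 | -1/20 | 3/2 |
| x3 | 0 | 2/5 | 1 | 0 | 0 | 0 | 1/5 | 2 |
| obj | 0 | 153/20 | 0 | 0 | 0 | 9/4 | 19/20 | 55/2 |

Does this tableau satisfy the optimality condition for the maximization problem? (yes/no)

yes

Every obj-row coefficient is ≥ 0, so the tableau is optimal.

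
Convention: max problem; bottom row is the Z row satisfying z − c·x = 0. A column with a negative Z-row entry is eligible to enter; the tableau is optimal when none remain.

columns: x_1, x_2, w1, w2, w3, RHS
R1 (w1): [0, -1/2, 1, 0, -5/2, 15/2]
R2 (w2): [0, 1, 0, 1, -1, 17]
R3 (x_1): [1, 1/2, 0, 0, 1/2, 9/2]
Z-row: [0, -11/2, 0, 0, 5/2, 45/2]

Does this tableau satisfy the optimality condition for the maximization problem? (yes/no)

The Z-row has a negative entry -11/2 in column x_2, so it is not optimal.

no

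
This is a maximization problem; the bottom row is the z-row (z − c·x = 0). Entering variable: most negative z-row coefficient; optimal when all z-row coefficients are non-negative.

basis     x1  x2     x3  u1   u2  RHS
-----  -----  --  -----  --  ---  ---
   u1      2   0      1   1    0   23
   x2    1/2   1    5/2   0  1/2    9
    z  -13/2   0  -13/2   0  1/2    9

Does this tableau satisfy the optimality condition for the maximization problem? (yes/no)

The z-row has a negative entry -13/2 in column x1, so it is not optimal.

no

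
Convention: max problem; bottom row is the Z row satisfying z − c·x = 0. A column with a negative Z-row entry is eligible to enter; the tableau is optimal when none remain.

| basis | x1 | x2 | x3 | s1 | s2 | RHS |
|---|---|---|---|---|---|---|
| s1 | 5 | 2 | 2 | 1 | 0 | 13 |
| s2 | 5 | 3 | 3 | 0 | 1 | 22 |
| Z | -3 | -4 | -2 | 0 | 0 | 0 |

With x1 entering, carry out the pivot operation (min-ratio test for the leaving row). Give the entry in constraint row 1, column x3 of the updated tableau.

2/5

Ratio test on column x1 — row 1: 13/5 = 13/5; row 2: 22/5 = 22/5. Minimum is 13/5 at row 1 (s1 leaves); pivot element 5.
Divide row 1 by 5; eliminate column x1 from the other rows.
In the new row 1, the x3 entry is the old entry divided by the pivot: 2/5 = 2/5.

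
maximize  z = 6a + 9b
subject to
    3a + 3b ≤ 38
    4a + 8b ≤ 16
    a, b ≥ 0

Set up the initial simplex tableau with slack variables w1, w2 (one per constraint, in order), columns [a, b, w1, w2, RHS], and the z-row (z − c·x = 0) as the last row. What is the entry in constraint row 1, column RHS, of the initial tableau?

38

The RHS of constraint 1 is b_1 = 38.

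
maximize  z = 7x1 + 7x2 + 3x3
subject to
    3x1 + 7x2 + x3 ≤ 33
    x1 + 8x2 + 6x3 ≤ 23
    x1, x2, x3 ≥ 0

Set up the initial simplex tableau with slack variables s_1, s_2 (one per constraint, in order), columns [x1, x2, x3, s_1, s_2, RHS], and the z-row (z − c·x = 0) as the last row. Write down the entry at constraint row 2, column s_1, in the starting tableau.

0

Slack s_1 belongs to constraint 1; its column is the unit vector e_1, so the entry in row 2 is 0.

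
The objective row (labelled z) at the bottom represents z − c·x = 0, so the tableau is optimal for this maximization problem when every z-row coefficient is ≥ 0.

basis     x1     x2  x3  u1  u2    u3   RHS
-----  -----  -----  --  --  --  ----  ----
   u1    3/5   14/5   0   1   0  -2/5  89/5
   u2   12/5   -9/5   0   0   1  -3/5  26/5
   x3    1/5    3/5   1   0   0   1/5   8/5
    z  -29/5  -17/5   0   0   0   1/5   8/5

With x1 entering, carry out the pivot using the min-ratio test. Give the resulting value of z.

Ratio test on column x1 — row 1: (89/5)/(3/5) = 89/3; row 2: (26/5)/(12/5) = 13/6; row 3: (8/5)/(1/5) = 8. Minimum is 13/6 at row 2 (u2 leaves); pivot element 12/5.
Pivot on row 2; the z-row RHS becomes 8/5 − (-29/5)·(13/6) = 85/6.

85/6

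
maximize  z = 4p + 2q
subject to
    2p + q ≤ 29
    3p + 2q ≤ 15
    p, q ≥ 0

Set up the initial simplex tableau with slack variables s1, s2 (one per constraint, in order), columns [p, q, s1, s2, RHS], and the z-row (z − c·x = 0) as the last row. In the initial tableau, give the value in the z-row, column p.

-4

The z-row carries the negated objective coefficients: the p entry is -4.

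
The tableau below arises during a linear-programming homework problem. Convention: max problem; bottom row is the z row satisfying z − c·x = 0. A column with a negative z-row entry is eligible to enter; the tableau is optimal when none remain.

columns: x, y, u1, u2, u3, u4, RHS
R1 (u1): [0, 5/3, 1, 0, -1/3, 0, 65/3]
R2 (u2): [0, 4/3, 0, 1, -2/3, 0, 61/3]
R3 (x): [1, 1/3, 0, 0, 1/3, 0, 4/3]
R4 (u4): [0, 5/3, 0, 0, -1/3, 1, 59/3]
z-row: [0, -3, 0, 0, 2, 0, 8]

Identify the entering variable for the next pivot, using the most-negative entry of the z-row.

Negative z-row entries: y: -3.
The most negative is -3 in column y, so y enters.

y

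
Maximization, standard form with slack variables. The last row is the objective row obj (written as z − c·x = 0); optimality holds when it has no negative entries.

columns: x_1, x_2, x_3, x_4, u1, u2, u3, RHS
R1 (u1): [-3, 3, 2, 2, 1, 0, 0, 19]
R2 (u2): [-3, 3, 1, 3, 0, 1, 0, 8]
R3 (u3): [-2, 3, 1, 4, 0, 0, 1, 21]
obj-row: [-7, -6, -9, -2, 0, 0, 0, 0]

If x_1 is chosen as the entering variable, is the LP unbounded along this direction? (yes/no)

Every constraint-row entry in column x_1 is ≤ 0, so increasing x_1 is unbounded.

yes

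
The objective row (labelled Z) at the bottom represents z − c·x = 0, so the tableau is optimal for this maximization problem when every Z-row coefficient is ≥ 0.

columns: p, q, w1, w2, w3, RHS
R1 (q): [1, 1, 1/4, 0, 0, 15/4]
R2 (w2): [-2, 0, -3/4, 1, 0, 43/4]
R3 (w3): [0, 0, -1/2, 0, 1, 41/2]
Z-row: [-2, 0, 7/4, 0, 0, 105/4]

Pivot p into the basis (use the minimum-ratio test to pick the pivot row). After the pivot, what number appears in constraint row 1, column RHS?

15/4

Ratio test on column p — row 1: (15/4)/1 = 15/4; row 2: entry -2 ≤ 0; row 3: entry 0 ≤ 0. Minimum is 15/4 at row 1 (q leaves); pivot element 1.
Divide row 1 by 1; eliminate column p from the other rows.
In the new row 1, the RHS entry is the old entry divided by the pivot: (15/4)/1 = 15/4.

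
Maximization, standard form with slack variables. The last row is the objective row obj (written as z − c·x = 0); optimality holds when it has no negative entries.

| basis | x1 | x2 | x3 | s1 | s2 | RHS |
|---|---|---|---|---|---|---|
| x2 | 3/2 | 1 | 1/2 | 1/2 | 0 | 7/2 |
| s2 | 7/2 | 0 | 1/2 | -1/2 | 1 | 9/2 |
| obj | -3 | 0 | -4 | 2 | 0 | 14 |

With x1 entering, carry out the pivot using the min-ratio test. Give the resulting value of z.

125/7

Ratio test on column x1 — row 1: (7/2)/(3/2) = 7/3; row 2: (9/2)/(7/2) = 9/7. Minimum is 9/7 at row 2 (s2 leaves); pivot element 7/2.
Pivot on row 2; the obj-row RHS becomes 14 − (-3)·(9/7) = 125/7.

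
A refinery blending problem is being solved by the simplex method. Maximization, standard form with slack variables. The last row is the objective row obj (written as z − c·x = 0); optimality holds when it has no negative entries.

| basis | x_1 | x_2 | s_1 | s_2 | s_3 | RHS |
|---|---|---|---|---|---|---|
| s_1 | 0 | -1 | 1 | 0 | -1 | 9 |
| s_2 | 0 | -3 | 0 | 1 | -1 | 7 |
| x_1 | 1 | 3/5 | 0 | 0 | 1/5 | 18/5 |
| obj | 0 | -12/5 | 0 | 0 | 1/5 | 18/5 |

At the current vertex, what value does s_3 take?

s_3 is not in the basis, so in the current basic feasible solution s_3 = 0.

0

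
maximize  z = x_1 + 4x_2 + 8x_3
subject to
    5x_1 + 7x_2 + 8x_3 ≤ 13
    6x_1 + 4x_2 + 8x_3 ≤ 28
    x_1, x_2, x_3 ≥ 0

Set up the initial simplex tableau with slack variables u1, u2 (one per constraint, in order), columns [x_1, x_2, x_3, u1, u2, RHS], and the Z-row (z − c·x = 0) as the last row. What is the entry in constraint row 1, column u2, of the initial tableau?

0

Slack u2 belongs to constraint 2; its column is the unit vector e_2, so the entry in row 1 is 0.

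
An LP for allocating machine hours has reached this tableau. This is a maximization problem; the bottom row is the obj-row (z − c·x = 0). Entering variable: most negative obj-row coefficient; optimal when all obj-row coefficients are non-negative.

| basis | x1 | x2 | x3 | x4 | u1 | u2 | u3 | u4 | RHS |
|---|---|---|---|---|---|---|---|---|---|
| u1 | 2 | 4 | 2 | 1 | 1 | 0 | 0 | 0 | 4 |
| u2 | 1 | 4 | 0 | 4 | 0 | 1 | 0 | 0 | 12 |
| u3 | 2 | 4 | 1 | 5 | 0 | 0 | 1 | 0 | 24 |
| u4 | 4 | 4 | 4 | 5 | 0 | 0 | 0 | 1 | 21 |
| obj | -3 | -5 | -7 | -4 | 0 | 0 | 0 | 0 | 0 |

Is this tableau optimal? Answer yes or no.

no

The obj-row has a negative entry -7 in column x3, so it is not optimal.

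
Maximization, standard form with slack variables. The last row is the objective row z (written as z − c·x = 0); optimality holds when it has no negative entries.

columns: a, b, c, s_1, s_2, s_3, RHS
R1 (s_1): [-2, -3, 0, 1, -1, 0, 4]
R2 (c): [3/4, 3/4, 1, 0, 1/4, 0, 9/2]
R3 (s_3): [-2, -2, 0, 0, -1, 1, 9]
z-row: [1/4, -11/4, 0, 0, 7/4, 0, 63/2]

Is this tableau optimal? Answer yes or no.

The z-row has a negative entry -11/4 in column b, so it is not optimal.

no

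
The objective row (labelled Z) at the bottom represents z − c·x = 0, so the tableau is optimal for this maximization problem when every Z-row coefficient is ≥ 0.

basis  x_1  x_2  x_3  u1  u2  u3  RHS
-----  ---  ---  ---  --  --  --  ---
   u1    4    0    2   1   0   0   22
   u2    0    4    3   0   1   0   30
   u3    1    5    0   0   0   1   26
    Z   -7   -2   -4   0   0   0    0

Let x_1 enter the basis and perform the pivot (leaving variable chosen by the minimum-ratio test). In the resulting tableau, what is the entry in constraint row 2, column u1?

Ratio test on column x_1 — row 1: 22/4 = 11/2; row 2: entry 0 ≤ 0; row 3: 26/1 = 26. Minimum is 11/2 at row 1 (u1 leaves); pivot element 4.
Divide row 1 by 4; eliminate column x_1 from the other rows.
Row 2 update in column u1: 0 − 0·(1/4) = 0.

0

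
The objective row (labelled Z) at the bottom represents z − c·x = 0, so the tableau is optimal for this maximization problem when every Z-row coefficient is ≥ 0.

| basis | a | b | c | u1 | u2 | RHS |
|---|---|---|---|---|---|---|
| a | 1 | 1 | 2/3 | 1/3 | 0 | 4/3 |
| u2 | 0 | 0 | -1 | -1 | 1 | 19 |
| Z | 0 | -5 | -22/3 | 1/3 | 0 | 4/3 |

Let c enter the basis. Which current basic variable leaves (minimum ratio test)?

Column c entries and ratios — a: (4/3)/(2/3) = 2; u2: -1 ≤ 0, skip.
Smallest ratio is 2 in the row of a, so a leaves.

a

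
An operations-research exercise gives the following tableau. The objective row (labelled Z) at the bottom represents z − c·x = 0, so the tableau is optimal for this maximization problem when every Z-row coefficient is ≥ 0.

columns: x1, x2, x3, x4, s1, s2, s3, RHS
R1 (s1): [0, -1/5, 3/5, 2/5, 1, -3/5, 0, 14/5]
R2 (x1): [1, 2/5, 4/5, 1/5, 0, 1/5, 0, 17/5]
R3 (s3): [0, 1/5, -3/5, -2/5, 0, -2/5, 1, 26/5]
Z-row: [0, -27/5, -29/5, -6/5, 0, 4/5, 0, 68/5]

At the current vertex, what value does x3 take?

0

x3 is not in the basis, so in the current basic feasible solution x3 = 0.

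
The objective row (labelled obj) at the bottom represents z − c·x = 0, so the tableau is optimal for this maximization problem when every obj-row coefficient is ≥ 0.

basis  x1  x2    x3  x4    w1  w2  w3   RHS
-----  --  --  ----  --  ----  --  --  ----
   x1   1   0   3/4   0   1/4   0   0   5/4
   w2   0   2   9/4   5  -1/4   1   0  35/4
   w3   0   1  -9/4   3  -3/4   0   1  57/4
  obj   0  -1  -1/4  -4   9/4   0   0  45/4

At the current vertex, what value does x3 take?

x3 is not in the basis, so in the current basic feasible solution x3 = 0.

0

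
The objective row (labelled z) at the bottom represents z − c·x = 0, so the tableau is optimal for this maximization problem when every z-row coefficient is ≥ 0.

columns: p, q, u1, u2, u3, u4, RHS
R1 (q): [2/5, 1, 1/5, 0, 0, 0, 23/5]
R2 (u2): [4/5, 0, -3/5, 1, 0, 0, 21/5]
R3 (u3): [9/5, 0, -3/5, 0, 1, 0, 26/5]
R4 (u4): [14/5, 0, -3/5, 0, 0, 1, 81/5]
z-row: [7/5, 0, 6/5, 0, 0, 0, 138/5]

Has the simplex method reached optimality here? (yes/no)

yes

Every z-row coefficient is ≥ 0, so the tableau is optimal.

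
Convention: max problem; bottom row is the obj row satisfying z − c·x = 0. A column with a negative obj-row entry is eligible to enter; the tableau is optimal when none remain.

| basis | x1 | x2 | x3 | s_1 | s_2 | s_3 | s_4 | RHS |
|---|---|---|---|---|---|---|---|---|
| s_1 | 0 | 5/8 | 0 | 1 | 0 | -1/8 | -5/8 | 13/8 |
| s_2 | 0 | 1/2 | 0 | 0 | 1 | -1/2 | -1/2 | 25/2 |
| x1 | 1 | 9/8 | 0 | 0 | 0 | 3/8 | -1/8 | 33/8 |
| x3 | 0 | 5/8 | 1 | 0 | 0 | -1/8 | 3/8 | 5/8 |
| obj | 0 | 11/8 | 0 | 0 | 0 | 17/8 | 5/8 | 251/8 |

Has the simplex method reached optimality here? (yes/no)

yes

Every obj-row coefficient is ≥ 0, so the tableau is optimal.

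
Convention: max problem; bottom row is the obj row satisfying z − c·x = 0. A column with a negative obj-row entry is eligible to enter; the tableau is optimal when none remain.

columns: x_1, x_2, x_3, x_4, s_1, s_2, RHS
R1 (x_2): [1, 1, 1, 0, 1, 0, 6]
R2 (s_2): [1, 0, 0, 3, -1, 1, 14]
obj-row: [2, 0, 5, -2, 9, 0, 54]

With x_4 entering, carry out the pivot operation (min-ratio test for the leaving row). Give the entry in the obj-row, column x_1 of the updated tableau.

Ratio test on column x_4 — row 1: entry 0 ≤ 0; row 2: 14/3 = 14/3. Minimum is 14/3 at row 2 (s_2 leaves); pivot element 3.
Divide row 2 by 3; eliminate column x_4 from the other rows.
obj-row update in column x_1: 2 − (-2)·(1/3) = 8/3.

8/3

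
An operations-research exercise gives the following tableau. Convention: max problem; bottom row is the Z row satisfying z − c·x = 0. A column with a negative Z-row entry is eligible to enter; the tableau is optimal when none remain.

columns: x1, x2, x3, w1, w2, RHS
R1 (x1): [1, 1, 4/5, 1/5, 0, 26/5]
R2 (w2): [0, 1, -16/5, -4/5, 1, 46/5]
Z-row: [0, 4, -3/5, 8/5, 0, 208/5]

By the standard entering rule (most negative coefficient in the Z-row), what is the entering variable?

x3

Negative Z-row entries: x3: -3/5.
The most negative is -3/5 in column x3, so x3 enters.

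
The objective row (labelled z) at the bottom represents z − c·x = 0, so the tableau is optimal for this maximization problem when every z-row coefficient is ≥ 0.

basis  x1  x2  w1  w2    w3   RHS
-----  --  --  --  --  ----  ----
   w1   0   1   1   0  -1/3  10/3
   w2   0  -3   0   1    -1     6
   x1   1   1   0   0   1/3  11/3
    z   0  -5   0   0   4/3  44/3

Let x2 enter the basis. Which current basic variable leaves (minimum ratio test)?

w1

Column x2 entries and ratios — w1: (10/3)/1 = 10/3; w2: -3 ≤ 0, skip; x1: (11/3)/1 = 11/3.
Smallest ratio is 10/3 in the row of w1, so w1 leaves.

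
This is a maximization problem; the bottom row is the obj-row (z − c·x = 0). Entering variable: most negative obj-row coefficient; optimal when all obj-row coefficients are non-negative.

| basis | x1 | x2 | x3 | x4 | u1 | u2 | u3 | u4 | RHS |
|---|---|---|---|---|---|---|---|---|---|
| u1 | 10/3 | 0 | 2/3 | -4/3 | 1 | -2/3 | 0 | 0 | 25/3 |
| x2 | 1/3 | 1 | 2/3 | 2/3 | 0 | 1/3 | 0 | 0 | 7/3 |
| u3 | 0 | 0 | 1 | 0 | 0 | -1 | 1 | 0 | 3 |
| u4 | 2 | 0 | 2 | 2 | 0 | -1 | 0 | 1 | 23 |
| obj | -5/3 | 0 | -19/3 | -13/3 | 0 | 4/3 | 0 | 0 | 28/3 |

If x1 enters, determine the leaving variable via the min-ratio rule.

u1

Column x1 entries and ratios — u1: (25/3)/(10/3) = 5/2; x2: (7/3)/(1/3) = 7; u3: 0 ≤ 0, skip; u4: 23/2 = 23/2.
Smallest ratio is 5/2 in the row of u1, so u1 leaves.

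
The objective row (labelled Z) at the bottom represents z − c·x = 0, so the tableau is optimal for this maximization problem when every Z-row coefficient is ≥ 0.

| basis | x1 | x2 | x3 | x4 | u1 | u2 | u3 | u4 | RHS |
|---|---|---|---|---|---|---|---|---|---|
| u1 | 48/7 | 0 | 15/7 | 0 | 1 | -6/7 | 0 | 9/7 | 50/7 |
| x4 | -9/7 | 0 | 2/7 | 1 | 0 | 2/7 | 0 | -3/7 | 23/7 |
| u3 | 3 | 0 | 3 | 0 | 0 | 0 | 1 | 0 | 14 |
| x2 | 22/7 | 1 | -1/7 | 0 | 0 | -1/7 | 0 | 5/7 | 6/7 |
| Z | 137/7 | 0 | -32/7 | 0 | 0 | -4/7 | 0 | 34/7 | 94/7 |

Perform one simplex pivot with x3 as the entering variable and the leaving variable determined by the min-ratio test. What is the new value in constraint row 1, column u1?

Ratio test on column x3 — row 1: (50/7)/(15/7) = 10/3; row 2: (23/7)/(2/7) = 23/2; row 3: 14/3 = 14/3; row 4: entry -1/7 ≤ 0. Minimum is 10/3 at row 1 (u1 leaves); pivot element 15/7.
Divide row 1 by 15/7; eliminate column x3 from the other rows.
In the new row 1, the u1 entry is the old entry divided by the pivot: 1/(15/7) = 7/15.

7/15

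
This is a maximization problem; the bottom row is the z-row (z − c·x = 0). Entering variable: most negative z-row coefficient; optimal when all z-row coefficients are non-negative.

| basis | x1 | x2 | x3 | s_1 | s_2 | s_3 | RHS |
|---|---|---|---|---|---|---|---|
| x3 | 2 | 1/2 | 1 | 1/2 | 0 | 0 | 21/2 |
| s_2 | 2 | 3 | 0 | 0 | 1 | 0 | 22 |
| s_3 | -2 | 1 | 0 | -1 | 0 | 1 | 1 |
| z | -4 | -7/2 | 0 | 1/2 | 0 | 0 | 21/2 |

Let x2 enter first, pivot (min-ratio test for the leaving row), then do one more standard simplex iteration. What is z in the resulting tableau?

Ratio test on column x2 — row 1: (21/2)/(1/2) = 21; row 2: 22/3 = 22/3; row 3: 1/1 = 1. Minimum is 1 at row 3 (s_3 leaves); pivot element 1.
Pivot on row 3; the z-row RHS becomes 21/2 − (-7/2)·1 = 14.
Next entering variable (most negative z-row entry -11): x1.
Ratio test on column x1 — row 1: 10/3 = 10/3; row 2: 19/8 = 19/8; row 3: entry -2 ≤ 0. Minimum is 19/8 at row 2 (s_2 leaves); pivot element 8.
After the second pivot the z-row RHS is 14 − (-11)·(19/8) = 321/8.

321/8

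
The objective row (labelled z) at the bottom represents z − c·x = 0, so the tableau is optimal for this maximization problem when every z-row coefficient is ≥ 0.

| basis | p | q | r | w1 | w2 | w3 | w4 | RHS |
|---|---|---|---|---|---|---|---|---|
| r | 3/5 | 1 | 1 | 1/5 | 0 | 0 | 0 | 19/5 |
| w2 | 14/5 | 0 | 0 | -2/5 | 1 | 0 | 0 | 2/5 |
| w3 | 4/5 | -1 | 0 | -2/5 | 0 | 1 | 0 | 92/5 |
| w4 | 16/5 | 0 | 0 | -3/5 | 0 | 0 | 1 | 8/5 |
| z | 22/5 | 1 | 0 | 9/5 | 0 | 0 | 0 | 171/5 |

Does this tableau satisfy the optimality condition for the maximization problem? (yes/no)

yes

Every z-row coefficient is ≥ 0, so the tableau is optimal.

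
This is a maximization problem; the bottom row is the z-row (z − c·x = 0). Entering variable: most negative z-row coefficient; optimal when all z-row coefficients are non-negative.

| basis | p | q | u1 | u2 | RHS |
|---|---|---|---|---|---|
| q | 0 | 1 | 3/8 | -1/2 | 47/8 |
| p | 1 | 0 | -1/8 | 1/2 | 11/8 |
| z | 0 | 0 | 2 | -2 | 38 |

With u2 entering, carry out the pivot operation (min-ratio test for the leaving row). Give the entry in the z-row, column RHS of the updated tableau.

Ratio test on column u2 — row 1: entry -1/2 ≤ 0; row 2: (11/8)/(1/2) = 11/4. Minimum is 11/4 at row 2 (p leaves); pivot element 1/2.
Divide row 2 by 1/2; eliminate column u2 from the other rows.
z-row update in column RHS: 38 − (-2)·(11/4) = 87/2.

87/2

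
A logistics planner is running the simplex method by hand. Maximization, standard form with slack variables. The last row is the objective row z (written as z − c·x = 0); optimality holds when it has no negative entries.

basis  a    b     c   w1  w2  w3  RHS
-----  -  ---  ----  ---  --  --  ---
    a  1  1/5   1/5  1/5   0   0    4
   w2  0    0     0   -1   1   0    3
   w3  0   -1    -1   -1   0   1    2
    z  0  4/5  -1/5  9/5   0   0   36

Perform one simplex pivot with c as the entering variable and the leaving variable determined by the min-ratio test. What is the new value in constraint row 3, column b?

Ratio test on column c — row 1: 4/(1/5) = 20; row 2: entry 0 ≤ 0; row 3: entry -1 ≤ 0. Minimum is 20 at row 1 (a leaves); pivot element 1/5.
Divide row 1 by 1/5; eliminate column c from the other rows.
Row 3 update in column b: -1 − (-1)·1 = 0.

0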